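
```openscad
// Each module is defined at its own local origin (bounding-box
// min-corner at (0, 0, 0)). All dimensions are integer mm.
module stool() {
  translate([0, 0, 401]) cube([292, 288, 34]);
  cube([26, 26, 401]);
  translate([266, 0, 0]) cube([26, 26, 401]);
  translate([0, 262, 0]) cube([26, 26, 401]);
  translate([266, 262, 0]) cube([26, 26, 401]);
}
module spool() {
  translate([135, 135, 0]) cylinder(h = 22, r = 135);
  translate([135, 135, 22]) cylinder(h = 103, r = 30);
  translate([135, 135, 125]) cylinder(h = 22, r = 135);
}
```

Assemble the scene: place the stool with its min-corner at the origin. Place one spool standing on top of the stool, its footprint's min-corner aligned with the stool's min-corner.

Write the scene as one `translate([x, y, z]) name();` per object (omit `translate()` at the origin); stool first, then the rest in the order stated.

stool();
translate([0, 0, 435]) spool();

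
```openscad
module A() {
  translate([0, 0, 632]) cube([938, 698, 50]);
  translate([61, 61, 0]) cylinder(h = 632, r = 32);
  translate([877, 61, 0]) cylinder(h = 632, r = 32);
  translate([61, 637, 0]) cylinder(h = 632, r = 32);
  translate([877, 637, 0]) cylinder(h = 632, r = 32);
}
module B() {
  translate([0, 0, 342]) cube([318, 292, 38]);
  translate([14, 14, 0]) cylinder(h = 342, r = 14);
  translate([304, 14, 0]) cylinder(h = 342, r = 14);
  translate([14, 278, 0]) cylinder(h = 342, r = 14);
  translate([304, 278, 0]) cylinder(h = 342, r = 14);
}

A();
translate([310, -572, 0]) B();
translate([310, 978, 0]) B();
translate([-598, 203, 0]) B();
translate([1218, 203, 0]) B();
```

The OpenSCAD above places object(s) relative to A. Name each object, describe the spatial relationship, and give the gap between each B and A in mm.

Each stool's nearest face is 280 mm from the table's bounding box.

A is a table. B is a stool. Four stools sit around the table at the −y, +y, −x, +x sides. The gap between each stool and the table is 280 mm.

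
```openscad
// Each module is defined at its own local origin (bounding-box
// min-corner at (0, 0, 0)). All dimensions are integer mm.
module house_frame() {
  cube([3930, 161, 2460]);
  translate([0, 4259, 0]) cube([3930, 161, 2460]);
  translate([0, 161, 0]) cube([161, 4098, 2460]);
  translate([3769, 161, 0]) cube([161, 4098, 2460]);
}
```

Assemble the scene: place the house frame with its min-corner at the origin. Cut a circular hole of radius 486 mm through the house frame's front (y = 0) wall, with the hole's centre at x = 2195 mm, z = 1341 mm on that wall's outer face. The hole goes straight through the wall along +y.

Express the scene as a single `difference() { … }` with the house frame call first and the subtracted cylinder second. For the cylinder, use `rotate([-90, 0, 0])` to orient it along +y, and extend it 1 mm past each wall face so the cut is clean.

difference() {
  house_frame();
  translate([2195, -1, 1341]) rotate([-90, 0, 0]) cylinder(h = 163, r = 486);
}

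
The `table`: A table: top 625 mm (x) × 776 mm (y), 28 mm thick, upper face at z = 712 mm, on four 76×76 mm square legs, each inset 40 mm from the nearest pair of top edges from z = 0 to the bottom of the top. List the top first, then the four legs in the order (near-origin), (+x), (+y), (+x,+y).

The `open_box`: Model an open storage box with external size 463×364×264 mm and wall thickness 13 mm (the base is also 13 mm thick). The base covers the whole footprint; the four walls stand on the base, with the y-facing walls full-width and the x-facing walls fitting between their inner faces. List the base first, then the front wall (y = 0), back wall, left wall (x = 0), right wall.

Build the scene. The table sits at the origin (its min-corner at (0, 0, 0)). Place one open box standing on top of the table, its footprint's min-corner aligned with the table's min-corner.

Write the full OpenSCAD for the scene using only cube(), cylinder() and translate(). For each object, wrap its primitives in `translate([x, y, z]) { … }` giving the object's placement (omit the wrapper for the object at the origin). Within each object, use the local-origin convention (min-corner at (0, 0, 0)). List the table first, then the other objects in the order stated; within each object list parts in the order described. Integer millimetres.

translate([0, 0, 684]) cube([625, 776, 28]);
translate([40, 40, 0]) cube([76, 76, 684]);
translate([509, 40, 0]) cube([76, 76, 684]);
translate([40, 660, 0]) cube([76, 76, 684]);
translate([509, 660, 0]) cube([76, 76, 684]);
translate([0, 0, 712]) {
  cube([463, 364, 13]);
  translate([0, 0, 13]) cube([463, 13, 251]);
  translate([0, 351, 13]) cube([463, 13, 251]);
  translate([0, 13, 13]) cube([13, 338, 251]);
  translate([450, 13, 13]) cube([13, 338, 251]);
}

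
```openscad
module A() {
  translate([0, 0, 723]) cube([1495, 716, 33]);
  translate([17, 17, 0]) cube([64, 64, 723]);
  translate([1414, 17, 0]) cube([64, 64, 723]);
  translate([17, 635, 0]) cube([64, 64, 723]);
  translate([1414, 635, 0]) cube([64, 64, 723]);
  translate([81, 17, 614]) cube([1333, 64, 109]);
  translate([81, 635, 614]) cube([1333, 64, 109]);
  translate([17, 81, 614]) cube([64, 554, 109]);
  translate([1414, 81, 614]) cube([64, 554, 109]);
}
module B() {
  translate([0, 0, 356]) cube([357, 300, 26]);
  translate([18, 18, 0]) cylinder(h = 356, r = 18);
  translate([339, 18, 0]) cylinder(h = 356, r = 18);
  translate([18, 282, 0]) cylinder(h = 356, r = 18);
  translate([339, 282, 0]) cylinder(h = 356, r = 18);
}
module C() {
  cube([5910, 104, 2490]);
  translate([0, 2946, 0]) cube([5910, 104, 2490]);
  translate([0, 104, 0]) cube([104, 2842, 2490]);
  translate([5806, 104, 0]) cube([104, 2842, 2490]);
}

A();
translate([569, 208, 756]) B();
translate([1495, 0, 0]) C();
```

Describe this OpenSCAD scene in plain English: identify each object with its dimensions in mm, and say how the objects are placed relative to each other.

A is a rectangular dining table. The top is 1495×716×33 mm with its upper surface at z = 756 mm. It stands on four 64×64 mm square legs, each inset 17 mm from the nearest pair of top edges, running from the floor to the underside of the top. Four apron rails, 64 mm thick and 109 mm tall, run between adjacent legs with their top edges flush with the underside of the top and their outer faces flush with the legs' outer faces.

B is a four-legged stool. The seat is 357×300 mm, 26 mm thick, top at z = 382 mm. It stands on four round legs, each 36 mm in diameter, from z = 0 to the seat underside, each leg's axis is inset half a diameter from the nearest pair of seat edges (so the leg's bounding box is flush with the corner).

C is the wall frame of a small rectangular building: four walls, each 2490 mm tall and 104 mm thick, enclosing a footprint 5910 mm (x) by 3050 mm (y) outside-to-outside, with no floor or roof. The front and back walls (the −y and +y sides) span the full width; the two side walls fit between them.

The stool is on top of the table, centred. The house frame is against the table's +x side, with their −y faces flush.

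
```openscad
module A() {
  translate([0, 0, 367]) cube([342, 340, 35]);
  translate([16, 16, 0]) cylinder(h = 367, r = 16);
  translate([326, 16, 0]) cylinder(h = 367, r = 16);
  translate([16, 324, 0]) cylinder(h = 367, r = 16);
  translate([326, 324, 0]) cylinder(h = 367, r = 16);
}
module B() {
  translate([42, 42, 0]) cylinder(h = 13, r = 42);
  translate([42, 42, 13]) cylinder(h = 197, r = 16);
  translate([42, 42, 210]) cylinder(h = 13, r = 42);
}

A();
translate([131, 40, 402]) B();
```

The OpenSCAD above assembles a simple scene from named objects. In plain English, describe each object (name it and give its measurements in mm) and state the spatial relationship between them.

A is a simple wooden stool: a rectangular seat 342 mm (x) by 340 mm (y), 35 mm thick, top face at z = 402 mm, on four round legs, each 32 mm in diameter. The legs rest on z = 0, each leg's axis is inset half a diameter from the nearest pair of seat edges (so the leg's bounding box is flush with the corner).

B is a spool: two coaxial disc flanges of radius 42 mm and thickness 13 mm, joined by a core cylinder of radius 16 mm and height 197 mm. The lower flange rests on z = 0 and the three cylinders share a vertical axis.

The spool is on top of the stool.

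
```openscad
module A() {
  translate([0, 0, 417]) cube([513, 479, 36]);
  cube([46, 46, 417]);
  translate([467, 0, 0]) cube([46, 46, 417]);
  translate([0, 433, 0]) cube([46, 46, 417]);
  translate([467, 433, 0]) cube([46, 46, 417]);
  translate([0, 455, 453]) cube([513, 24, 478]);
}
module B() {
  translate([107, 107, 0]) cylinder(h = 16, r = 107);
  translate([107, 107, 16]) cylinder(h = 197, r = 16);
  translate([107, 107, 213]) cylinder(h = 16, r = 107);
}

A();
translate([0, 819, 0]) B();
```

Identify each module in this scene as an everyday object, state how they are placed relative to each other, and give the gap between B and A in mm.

The spool's nearest face is 340 mm from the chair's +y face.

A is a chair. B is a spool. The spool is on the floor beside the chair on its +y side. The gap between the spool and the chair is 340 mm.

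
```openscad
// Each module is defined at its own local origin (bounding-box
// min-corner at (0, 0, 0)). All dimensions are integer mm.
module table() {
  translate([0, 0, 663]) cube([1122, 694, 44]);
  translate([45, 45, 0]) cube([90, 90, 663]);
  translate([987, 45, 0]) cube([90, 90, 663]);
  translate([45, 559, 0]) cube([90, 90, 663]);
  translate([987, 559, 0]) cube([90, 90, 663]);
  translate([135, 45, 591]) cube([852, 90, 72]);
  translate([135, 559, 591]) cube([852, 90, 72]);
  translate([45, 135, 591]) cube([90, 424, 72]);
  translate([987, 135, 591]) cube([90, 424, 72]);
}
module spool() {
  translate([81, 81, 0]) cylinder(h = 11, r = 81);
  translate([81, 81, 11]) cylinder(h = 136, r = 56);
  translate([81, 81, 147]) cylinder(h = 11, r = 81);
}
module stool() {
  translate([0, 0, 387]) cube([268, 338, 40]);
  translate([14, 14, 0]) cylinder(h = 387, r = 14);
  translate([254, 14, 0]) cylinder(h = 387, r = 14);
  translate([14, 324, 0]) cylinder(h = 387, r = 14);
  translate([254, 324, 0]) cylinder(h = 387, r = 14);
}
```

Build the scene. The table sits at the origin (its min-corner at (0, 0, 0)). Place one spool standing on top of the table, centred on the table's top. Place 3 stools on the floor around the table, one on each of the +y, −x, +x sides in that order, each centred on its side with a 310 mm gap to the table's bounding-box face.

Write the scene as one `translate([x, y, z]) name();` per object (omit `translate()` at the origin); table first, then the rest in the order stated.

table();
translate([480, 266, 707]) spool();
translate([427, 1004, 0]) stool();
translate([-578, 178, 0]) stool();
translate([1432, 178, 0]) stool();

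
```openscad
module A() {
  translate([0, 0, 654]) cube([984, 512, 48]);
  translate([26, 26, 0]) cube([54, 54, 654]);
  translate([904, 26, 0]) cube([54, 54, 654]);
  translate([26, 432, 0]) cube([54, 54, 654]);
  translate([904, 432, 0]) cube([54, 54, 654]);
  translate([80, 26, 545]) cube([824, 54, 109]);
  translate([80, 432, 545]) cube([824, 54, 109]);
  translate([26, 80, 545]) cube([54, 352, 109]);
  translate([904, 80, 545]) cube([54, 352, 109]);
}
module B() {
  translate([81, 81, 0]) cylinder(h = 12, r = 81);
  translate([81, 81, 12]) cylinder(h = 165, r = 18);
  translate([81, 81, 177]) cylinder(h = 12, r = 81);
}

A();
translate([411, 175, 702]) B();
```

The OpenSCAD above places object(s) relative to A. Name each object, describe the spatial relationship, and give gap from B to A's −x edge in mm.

A is a table. B is a spool. The spool is on top of the table, centred. The gap from the spool to the table's −x edge is 411 mm.

The spool's min-x is at 411; the table's min-x is 0; gap = 411 mm.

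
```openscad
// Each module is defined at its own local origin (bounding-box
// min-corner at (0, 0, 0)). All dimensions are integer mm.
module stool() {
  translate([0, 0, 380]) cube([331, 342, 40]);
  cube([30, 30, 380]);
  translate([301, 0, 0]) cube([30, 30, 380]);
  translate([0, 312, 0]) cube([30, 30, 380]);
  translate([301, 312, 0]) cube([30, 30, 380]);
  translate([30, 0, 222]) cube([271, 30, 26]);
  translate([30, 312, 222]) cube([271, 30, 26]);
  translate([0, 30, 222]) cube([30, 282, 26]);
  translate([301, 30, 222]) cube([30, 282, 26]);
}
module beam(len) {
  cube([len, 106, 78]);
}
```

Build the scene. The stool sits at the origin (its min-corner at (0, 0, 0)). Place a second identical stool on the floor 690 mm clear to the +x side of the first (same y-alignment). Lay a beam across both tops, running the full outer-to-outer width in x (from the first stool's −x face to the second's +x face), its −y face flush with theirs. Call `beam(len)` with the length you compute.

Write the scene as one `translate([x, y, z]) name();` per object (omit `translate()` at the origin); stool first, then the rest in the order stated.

stool();
translate([1021, 0, 0]) stool();
translate([0, 0, 420]) beam(1352);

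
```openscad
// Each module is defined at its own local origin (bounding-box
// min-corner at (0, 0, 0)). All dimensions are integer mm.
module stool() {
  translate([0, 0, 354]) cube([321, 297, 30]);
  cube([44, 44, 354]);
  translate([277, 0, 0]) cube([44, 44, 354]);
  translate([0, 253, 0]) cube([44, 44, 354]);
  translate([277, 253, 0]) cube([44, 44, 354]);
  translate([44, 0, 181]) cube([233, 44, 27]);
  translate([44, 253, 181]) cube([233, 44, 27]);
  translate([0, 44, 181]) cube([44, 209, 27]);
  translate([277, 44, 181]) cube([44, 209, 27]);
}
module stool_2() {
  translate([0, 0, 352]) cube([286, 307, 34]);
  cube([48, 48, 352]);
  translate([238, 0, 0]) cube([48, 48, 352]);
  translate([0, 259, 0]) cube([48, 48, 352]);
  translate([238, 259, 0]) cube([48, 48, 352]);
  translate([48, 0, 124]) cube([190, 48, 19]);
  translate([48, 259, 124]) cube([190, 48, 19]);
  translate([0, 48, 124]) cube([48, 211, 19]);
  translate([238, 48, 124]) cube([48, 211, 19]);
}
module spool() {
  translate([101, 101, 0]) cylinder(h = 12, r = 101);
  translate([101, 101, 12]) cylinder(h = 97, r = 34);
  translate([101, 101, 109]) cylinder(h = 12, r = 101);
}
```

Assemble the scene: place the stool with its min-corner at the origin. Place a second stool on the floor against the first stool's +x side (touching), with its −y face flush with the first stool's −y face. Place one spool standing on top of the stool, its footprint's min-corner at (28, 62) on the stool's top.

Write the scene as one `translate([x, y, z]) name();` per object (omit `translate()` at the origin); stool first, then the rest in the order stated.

stool();
translate([321, 0, 0]) stool_2();
translate([28, 62, 384]) spool();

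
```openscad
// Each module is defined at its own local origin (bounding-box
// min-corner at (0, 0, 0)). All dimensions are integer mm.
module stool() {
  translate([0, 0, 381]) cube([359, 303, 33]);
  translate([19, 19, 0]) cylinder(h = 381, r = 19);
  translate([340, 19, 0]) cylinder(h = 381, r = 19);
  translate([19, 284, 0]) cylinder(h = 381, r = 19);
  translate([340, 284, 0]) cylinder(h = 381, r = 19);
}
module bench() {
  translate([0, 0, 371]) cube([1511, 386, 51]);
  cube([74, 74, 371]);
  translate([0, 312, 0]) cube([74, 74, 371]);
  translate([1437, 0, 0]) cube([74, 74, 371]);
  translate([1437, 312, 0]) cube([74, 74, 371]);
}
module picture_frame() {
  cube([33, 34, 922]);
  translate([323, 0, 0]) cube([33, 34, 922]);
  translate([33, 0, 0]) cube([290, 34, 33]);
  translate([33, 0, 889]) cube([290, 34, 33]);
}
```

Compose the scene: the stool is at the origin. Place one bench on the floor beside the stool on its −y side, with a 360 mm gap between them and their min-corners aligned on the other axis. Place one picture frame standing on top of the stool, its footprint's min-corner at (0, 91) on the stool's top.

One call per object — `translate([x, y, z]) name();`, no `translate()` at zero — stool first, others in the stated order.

stool();
translate([0, -746, 0]) bench();
translate([0, 91, 414]) picture_frame();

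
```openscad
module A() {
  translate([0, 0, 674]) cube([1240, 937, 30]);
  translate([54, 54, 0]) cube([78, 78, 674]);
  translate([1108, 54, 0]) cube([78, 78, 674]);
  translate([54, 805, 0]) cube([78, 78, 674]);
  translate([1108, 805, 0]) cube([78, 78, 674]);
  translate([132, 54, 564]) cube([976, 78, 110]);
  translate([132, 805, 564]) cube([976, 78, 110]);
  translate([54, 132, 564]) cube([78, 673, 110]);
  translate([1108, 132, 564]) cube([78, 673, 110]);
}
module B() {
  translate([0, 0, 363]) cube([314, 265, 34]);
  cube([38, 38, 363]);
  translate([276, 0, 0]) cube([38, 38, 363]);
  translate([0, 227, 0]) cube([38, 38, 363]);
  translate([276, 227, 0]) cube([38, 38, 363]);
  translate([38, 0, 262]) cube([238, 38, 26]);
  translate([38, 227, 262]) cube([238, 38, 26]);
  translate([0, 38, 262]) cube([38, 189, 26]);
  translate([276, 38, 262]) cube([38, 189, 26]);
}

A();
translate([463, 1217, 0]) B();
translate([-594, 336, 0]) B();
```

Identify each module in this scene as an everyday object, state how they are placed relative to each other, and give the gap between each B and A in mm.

Each stool's nearest face is 280 mm from the table's bounding box.

A is a table. B is a stool. Two stools sit around the table at the +y, −x sides. The gap between each stool and the table is 280 mm.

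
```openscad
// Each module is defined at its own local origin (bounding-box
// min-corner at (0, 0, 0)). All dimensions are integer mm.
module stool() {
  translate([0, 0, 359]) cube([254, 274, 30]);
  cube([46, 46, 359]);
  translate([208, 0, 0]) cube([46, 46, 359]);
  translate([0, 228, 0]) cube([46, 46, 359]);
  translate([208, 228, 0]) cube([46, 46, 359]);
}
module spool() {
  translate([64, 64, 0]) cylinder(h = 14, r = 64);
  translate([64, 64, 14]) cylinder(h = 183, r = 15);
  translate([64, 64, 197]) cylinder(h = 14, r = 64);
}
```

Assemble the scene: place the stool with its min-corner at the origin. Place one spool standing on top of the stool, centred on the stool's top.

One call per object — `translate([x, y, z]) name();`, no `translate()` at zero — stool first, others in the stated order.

stool();
translate([63, 73, 389]) spool();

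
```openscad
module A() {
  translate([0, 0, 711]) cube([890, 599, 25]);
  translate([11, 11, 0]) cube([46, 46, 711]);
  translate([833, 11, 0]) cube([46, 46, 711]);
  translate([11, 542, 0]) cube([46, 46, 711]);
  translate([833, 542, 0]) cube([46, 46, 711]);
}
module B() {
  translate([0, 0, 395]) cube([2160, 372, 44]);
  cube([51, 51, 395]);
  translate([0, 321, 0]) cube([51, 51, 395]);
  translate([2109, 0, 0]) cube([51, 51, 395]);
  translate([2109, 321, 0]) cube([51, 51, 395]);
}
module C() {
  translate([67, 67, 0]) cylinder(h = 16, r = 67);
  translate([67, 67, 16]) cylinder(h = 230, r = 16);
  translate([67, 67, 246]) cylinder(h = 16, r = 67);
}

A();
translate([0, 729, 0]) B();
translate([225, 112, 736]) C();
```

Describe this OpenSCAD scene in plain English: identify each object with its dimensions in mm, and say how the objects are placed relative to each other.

A is a table: top 890 mm (x) × 599 mm (y), 25 mm thick, upper face at z = 736 mm, on four 46×46 mm square legs, each inset 11 mm from the nearest pair of top edges, running from z = 0 to the bottom of the top.

B is a bench: a 2160×372 mm seat slab, 44 mm thick, top at z = 439 mm, on four 51×51 mm square legs flush with the seat corners and standing on z = 0.

C is a spool: two coaxial disc flanges of radius 67 mm and thickness 16 mm, joined by a core cylinder of radius 16 mm and height 230 mm. The lower flange rests on z = 0 and the three cylinders share a vertical axis.

The bench is on the floor beside the table on its +y side. The spool is on top of the table.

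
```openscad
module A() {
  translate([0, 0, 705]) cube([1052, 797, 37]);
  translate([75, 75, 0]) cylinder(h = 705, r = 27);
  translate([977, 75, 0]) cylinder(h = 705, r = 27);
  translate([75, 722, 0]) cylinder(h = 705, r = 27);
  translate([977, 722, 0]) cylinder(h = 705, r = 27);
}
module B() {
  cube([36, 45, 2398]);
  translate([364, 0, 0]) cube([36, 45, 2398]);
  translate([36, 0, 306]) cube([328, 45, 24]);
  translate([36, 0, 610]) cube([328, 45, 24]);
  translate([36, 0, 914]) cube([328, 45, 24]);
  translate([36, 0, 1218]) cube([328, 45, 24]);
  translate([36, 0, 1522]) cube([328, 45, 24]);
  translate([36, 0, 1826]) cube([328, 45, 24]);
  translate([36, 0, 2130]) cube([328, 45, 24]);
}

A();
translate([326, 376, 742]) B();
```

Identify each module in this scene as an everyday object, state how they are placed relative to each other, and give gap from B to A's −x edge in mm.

The ladder's min-x is at 326; the table's min-x is 0; gap = 326 mm.

A is a table. B is a ladder. The ladder is on top of the table, centred. The gap from the ladder to the table's −x edge is 326 mm.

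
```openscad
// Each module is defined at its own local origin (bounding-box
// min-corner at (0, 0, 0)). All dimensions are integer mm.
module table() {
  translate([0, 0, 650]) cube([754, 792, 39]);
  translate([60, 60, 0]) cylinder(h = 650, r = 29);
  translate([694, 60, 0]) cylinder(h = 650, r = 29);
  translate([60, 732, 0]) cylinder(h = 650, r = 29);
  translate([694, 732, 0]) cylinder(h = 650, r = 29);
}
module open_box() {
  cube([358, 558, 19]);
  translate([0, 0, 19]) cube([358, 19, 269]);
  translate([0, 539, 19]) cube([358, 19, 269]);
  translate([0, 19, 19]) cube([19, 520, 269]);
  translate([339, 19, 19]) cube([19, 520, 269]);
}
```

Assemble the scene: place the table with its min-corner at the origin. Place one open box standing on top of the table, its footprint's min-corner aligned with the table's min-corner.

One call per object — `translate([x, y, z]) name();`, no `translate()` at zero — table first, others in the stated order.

table();
translate([0, 0, 689]) open_box();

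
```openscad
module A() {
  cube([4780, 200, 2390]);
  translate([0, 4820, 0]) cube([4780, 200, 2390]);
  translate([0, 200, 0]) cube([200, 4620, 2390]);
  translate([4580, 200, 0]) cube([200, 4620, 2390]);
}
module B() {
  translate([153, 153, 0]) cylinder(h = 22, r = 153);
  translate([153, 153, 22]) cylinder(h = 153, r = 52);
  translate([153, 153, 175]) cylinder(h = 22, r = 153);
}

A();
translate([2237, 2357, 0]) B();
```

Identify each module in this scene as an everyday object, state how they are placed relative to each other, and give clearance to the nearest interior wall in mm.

A is a house frame. B is a spool. The spool sits inside the house frame, centred. The clearance to the nearest interior wall is 2037 mm.

Clearances: x = 2037, y = 2157; minimum 2037 mm.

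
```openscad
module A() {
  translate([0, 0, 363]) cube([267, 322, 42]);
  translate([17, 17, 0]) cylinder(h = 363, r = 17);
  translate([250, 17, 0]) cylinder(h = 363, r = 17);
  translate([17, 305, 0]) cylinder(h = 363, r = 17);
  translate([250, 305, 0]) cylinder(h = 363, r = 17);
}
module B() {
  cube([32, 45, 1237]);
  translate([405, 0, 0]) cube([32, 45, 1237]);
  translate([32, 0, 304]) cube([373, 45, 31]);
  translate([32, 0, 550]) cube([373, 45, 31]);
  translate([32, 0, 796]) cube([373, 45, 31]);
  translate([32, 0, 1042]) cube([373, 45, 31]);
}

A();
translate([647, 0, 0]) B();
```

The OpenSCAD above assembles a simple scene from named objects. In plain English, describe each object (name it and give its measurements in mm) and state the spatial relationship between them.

A is a simple wooden stool: a rectangular seat 267 mm (x) by 322 mm (y), 42 mm thick, top face at z = 405 mm, on four round legs, each 34 mm in diameter. The legs rest on z = 0, each leg's axis is inset half a diameter from the nearest pair of seat edges (so the leg's bounding box is flush with the corner).

B is a wooden ladder with two side rails of 32×45 mm section and 1237 mm height, set 437 mm apart overall. Between them run 4 rectangular rungs (45 mm deep, 31 mm thick), front faces flush with the rails' −y face. The bottom of the first rung is 304 mm above the floor and each subsequent rung is 246 mm higher than the one below.

The ladder is on the floor beside the stool on its +x side.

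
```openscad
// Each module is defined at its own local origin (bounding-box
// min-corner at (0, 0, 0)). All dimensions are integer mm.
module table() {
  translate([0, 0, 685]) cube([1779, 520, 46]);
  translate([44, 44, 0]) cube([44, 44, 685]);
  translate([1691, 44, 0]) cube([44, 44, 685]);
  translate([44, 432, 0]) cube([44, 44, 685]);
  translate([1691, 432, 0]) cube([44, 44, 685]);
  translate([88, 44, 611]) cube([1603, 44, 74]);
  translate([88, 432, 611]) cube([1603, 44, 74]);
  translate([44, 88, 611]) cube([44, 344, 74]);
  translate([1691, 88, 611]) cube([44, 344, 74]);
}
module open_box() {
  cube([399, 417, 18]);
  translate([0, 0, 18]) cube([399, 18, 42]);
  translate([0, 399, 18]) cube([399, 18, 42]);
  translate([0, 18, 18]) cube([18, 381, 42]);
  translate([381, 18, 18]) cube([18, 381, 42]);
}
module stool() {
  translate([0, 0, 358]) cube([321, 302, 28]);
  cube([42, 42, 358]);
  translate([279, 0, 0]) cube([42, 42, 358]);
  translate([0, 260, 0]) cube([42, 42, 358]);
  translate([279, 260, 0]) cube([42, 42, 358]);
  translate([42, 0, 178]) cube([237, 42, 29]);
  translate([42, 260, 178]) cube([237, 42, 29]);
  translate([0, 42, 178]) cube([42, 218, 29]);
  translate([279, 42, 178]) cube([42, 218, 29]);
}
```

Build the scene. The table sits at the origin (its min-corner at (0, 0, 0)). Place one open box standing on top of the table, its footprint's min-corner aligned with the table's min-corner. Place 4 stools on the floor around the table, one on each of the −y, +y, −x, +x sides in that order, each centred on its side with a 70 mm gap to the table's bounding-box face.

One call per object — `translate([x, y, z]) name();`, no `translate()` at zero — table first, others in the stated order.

table();
translate([0, 0, 731]) open_box();
translate([729, -372, 0]) stool();
translate([729, 590, 0]) stool();
translate([-391, 109, 0]) stool();
translate([1849, 109, 0]) stool();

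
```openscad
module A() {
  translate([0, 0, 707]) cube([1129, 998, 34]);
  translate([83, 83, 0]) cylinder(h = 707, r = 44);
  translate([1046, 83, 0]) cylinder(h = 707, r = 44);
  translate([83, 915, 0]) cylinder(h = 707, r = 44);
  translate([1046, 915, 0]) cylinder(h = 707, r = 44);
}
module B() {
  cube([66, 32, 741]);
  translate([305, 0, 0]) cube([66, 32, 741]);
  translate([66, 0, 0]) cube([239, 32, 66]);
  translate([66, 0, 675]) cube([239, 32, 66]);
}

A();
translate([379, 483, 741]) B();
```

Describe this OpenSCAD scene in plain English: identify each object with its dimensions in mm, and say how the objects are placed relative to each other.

A is a table with a 1129×998 mm rectangular top, 34 mm thick, top surface at z = 741 mm, supported by four round legs of 88 mm diameter, each leg's bounding box inset 39 mm from the nearest pair of top edges, running from the floor.

B is a rectangular picture frame lying in the x–z plane (depth along y). The opening is 239 mm wide (x) by 609 mm tall (z), surrounded by a border 66 mm wide on all four sides. The frame is 32 mm deep and is made of two full-height vertical stiles with two horizontal rails fitted between them.

The picture frame is on top of the table, centred.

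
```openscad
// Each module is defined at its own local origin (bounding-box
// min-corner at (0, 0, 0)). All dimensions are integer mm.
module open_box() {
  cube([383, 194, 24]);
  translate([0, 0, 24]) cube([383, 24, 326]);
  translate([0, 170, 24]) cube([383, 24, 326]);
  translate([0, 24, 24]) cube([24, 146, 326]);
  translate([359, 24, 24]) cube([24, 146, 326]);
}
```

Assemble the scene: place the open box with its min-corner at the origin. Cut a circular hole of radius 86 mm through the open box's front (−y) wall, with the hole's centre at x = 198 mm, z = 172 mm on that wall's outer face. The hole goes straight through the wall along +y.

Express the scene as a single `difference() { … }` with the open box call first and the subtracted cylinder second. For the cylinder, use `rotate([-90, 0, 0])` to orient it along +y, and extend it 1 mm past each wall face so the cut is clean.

difference() {
  open_box();
  translate([198, -1, 172]) rotate([-90, 0, 0]) cylinder(h = 26, r = 86);
}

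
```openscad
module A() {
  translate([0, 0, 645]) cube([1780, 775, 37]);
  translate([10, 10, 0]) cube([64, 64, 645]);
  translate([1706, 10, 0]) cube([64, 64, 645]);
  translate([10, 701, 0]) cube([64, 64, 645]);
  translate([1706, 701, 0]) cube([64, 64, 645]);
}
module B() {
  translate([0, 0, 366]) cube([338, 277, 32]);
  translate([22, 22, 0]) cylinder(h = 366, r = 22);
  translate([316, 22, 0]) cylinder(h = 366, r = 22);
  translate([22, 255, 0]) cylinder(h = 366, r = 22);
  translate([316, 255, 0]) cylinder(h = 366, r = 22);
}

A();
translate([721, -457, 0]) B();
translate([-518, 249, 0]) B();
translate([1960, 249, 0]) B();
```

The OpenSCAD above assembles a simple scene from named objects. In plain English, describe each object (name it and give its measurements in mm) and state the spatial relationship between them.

A is a table: top 1780 mm (x) × 775 mm (y), 37 mm thick, upper face at z = 682 mm, on four 64×64 mm square legs, each inset 10 mm from the nearest pair of top edges, running from z = 0 to the bottom of the top.

B is a four-legged stool. The seat is 338×277 mm, 32 mm thick, top at z = 398 mm. It stands on four round legs, each 44 mm in diameter, from z = 0 to the seat underside, each leg's axis is inset half a diameter from the nearest pair of seat edges (so the leg's bounding box is flush with the corner).

Three stools sit around the table at the −y, −x, +x sides.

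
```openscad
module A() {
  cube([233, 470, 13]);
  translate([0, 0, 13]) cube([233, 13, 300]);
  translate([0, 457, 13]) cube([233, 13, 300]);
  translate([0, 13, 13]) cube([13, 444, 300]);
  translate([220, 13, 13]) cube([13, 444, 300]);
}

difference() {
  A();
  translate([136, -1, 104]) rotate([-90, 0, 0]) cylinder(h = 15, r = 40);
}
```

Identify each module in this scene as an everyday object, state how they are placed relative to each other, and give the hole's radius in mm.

A is an open box. The open box has a circular hole through its front wall. The hole's radius is 40 mm.

The subtracted cylinder has r = 40 mm.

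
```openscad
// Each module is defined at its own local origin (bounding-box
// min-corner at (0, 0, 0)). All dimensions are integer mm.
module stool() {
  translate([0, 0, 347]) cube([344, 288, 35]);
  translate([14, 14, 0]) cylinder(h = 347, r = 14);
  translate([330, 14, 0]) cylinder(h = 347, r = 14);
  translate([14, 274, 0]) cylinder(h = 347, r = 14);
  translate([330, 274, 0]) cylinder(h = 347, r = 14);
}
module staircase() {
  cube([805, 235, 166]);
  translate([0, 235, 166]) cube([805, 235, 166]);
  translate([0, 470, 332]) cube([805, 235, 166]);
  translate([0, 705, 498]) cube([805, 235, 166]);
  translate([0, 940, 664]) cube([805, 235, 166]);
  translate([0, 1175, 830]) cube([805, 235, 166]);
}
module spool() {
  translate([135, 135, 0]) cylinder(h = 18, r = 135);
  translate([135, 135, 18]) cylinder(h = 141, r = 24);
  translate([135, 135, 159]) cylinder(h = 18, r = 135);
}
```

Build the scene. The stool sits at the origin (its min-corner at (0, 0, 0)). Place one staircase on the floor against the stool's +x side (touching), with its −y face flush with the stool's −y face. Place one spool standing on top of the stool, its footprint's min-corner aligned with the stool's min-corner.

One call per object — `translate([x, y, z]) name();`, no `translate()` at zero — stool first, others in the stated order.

stool();
translate([344, 0, 0]) staircase();
translate([0, 0, 382]) spool();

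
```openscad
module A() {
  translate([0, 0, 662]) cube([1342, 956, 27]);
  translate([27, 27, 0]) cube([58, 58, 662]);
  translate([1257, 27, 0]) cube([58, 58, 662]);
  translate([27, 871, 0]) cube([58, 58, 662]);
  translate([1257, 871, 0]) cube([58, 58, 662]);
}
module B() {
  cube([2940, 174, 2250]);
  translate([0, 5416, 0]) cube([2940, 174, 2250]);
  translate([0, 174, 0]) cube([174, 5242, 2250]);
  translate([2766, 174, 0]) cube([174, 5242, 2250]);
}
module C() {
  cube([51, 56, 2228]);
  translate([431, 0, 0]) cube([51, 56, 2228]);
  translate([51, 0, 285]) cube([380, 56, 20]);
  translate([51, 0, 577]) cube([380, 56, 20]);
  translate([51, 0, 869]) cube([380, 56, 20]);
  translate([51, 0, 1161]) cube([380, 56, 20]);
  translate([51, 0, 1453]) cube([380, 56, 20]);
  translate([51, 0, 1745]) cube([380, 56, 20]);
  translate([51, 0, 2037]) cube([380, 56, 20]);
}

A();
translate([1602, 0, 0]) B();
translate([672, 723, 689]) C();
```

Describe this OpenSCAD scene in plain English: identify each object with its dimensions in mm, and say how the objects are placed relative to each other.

A is a table: top 1342 mm (x) × 956 mm (y), 27 mm thick, upper face at z = 689 mm, on four 58×58 mm square legs, each inset 27 mm from the nearest pair of top edges, running from z = 0 to the bottom of the top.

B is a box-shaped house frame (walls only): outside footprint 2940×5590 mm, wall height 2250 mm, wall thickness 174 mm. The two y-facing walls run the full x-width; the two x-facing walls fit between the inner faces of the y-facing walls.

C is a straight ladder. Two 51×56 mm vertical rails, 2228 mm tall, stand 482 mm apart (outside-to-outside) with their front faces coplanar on the −y side. 7 rungs, each 56 mm deep and 20 mm tall, span between the inner faces of the rails, front faces flush with the rails. The lowest rung's underside is at z = 285 mm and rungs are spaced 292 mm apart (underside to underside).

The house frame is on the floor beside the table on its +x side. The ladder is on top of the table.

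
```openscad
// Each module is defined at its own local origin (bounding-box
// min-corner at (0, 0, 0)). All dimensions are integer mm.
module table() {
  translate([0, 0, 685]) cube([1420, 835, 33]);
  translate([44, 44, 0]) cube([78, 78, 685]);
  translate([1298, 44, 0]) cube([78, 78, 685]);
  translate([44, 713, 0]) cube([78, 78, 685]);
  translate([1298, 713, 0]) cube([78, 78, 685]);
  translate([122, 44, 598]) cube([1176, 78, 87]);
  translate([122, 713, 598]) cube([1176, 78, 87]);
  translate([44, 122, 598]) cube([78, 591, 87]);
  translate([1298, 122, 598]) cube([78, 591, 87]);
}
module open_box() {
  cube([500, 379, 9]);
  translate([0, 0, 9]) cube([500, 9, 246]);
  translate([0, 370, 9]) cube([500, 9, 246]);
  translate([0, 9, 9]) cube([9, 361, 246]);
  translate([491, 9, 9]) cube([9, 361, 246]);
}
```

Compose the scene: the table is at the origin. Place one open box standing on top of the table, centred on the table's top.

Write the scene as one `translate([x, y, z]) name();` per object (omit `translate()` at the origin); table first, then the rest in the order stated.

table();
translate([460, 228, 718]) open_box();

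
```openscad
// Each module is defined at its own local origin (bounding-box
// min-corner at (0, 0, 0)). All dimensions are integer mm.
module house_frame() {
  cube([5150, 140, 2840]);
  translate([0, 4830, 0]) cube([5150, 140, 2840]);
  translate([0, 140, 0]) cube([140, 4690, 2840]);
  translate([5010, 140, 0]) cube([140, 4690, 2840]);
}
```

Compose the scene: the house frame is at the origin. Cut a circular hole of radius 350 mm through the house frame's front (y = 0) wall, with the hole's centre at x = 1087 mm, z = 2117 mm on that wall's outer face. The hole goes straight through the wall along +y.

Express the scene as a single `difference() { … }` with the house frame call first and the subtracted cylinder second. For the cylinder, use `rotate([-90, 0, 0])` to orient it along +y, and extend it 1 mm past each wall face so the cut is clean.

difference() {
  house_frame();
  translate([1087, -1, 2117]) rotate([-90, 0, 0]) cylinder(h = 142, r = 350);
}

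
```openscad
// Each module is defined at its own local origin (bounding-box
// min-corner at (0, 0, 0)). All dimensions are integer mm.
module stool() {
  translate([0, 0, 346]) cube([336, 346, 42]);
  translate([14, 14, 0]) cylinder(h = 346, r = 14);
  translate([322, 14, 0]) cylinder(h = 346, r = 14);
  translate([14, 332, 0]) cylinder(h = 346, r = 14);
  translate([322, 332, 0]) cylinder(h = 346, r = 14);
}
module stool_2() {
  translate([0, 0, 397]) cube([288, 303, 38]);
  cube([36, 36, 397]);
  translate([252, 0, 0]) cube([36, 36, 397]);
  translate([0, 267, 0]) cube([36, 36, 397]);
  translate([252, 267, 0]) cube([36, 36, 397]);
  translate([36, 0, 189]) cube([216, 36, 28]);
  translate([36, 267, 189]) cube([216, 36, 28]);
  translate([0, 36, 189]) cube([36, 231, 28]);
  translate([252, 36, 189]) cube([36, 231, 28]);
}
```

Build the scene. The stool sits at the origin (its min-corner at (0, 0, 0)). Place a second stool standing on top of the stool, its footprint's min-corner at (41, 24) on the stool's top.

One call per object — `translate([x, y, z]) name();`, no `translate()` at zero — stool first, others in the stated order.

stool();
translate([41, 24, 388]) stool_2();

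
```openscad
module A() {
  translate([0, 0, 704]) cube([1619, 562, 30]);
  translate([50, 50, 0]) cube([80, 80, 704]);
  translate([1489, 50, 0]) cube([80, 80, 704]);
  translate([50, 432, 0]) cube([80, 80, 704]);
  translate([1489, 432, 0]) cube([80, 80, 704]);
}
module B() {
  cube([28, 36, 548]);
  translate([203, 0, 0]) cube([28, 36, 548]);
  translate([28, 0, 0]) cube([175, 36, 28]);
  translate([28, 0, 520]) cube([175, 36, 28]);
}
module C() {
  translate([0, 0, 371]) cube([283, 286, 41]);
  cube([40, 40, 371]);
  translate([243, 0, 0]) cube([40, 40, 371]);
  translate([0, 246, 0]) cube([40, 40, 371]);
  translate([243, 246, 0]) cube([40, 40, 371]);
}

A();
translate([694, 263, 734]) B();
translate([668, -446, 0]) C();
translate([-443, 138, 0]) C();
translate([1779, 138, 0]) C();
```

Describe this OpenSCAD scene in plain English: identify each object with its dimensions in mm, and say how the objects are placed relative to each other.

A is a rectangular dining table. The top is 1619×562×30 mm with its upper surface at z = 734 mm. It stands on four 80×80 mm square legs, each inset 50 mm from the nearest pair of top edges, running from the floor to the underside of the top.

B is a picture frame with a 175×492 mm rectangular opening (x by z) and a uniform 28 mm border on every side. Frame depth is 36 mm along y. It is built from two vertical stiles running the full outside height and two horizontal rails spanning the gap between the stiles.

C is a simple wooden stool: a rectangular seat 283 mm (x) by 286 mm (y), 41 mm thick, top face at z = 412 mm, on four square legs, each 40×40 mm in cross-section. The legs rest on z = 0, each flush with a corner of the seat.

The picture frame is on top of the table, centred. Three stools sit around the table at the −y, −x, +x sides.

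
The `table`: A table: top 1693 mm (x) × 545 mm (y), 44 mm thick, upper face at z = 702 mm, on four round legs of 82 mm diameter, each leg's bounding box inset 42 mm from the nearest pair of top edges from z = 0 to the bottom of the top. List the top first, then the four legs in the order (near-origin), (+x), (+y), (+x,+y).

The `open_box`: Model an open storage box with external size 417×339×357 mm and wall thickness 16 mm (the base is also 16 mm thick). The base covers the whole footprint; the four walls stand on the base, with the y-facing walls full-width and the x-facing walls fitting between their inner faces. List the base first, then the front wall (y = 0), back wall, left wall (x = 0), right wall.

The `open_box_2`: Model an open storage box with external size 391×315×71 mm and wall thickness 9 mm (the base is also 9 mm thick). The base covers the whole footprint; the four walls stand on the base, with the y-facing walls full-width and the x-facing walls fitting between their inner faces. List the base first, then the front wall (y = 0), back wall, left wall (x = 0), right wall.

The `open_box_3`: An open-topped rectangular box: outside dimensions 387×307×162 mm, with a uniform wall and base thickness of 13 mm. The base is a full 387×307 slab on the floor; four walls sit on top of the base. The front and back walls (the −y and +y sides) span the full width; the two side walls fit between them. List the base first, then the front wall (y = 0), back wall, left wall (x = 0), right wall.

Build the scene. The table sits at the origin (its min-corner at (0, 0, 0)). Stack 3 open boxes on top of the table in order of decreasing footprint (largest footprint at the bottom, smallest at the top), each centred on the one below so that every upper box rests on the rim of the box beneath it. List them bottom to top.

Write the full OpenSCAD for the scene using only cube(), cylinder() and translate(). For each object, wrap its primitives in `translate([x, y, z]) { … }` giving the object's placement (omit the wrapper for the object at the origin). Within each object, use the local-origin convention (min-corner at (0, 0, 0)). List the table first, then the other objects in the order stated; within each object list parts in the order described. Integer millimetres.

translate([0, 0, 658]) cube([1693, 545, 44]);
translate([83, 83, 0]) cylinder(h = 658, r = 41);
translate([1610, 83, 0]) cylinder(h = 658, r = 41);
translate([83, 462, 0]) cylinder(h = 658, r = 41);
translate([1610, 462, 0]) cylinder(h = 658, r = 41);
translate([638, 103, 702]) {
  cube([417, 339, 16]);
  translate([0, 0, 16]) cube([417, 16, 341]);
  translate([0, 323, 16]) cube([417, 16, 341]);
  translate([0, 16, 16]) cube([16, 307, 341]);
  translate([401, 16, 16]) cube([16, 307, 341]);
}
translate([651, 115, 1059]) {
  cube([391, 315, 9]);
  translate([0, 0, 9]) cube([391, 9, 62]);
  translate([0, 306, 9]) cube([391, 9, 62]);
  translate([0, 9, 9]) cube([9, 297, 62]);
  translate([382, 9, 9]) cube([9, 297, 62]);
}
translate([653, 119, 1130]) {
  cube([387, 307, 13]);
  translate([0, 0, 13]) cube([387, 13, 149]);
  translate([0, 294, 13]) cube([387, 13, 149]);
  translate([0, 13, 13]) cube([13, 281, 149]);
  translate([374, 13, 13]) cube([13, 281, 149]);
}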